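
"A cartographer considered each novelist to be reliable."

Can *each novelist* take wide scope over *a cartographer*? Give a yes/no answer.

Yes

This is an ECM construction: *each novelist* is the infinitival subject, Case-marked by the matrix verb, and the infinitive is transparent for QR.
With no island boundary between them, the object can take inverse scope over the subject via ordinary QR within the clause.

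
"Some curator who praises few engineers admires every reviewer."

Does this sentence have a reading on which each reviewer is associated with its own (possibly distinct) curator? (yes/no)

Yes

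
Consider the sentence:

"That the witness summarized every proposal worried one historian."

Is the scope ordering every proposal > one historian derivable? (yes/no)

No

*every proposal* sits inside the sentential subject *that the witness summarized every proposal*.
Subjects — clausal subjects included — are islands for extraction, and QR is no exception.
So *every proposal* cannot raise to a position above *one historian*.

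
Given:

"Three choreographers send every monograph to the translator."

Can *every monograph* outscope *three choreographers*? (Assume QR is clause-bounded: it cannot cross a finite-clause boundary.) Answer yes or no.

Yes

Both DPs are arguments of the same predicate; there is no clause or island boundary between them.
Clause-internal QR can adjoin the lower DP above the subject, yielding the inverse reading.
Both orderings are possible: *three choreographers* > *every monograph* and *every monograph* > *three choreographers*.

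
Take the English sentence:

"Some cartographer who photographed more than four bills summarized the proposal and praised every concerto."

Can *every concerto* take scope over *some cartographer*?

No

*every concerto* is embedded in one conjunct of the coordinate structure (*praised every concerto*).
The Coordinate Structure Constraint blocks movement (including QR) out of a single conjunct.
Hence only narrow scope for *every concerto* (under *some cartographer*) survives.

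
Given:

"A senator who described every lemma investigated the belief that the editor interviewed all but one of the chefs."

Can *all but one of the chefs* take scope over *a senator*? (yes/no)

No

*all but one of the chefs* sits inside the complex NP *the belief that the editor interviewed all but one of the chefs*.
A that-clause complement to a noun is an island; QR cannot cross the NP boundary.
Hence only narrow scope for *all but one of the chefs* (under *a senator*) survives.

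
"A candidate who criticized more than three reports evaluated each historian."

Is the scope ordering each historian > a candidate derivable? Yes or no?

Yes

*each historian* is a matrix argument; only *a candidate* is modified by the relative clause *who criticized more than three reports*, so the RC island is irrelevant to the target quantifier.
Since no island is crossed, the inverse ordering is licensed alongside surface scope.
So *each historian* > *a candidate* is among the available readings.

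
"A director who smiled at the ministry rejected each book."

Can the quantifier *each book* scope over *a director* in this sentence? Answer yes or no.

The RC *who smiled at the ministry* is an island, but *each book* is not inside it — it is the matrix object, a clausemate of *a director*.
With no island boundary between them, the object can take inverse scope over the subject via ordinary QR within the clause.
Both orderings are possible: *a director* > *each book* and *each book* > *a director*.

Yes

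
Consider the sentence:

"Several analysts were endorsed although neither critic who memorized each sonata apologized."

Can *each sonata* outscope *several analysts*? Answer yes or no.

The DP *each sonata* is contained in the relative clause *who memorized each sonata*, which is itself inside the adjunct *although neither critic who memorized each sonata apologized*.
Both the relative clause and the enclosing adjunct are scope islands; QR cannot cross either.
*each sonata* is confined to the island and cannot take scope over *several analysts*.

No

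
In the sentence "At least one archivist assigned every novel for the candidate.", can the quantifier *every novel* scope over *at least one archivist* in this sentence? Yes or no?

Yes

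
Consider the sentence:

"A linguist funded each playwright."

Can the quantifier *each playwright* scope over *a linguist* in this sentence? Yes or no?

Yes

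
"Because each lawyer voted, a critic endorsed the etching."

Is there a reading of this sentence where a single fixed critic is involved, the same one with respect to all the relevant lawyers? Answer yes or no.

That reading corresponds to *a critic* > *each lawyer*.
*a critic* is a matrix-clause argument and can take scope within the matrix clause over the constituent containing *each lawyer*, so *a critic* > *each lawyer* needs no island-crossing movement and is available.

Yes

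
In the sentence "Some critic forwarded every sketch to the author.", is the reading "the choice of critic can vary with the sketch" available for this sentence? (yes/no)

The paraphrase describes the scope ordering *every sketch* > *some critic*.
*every sketch* and *some critic* are in the same minimal clause.
With no island boundary between them, the object can take inverse scope over the subject via ordinary QR within the clause.

Yes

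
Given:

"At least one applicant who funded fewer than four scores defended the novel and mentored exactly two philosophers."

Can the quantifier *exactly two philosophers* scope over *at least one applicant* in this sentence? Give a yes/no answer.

No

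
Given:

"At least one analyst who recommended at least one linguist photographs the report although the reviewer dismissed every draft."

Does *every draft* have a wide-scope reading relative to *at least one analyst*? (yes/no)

*every draft* is embedded in the adjunct clause *although the reviewer dismissed every draft*.
The adjunct-island constraint bars QR out of an adverbial clause.
There is no licit LF on which *every draft* c-commands *at least one analyst*.

No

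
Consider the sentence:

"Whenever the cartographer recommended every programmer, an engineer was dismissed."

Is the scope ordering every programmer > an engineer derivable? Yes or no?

No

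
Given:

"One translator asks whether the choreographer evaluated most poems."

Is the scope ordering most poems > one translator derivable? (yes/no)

The DP *most poems* is contained in the embedded question *whether the choreographer evaluated most poems*.
Embedded wh-clauses are opaque for QR, so the quantifier stays inside the question.
So *most poems* cannot raise high enough to outscope *one translator*; only the surface ordering *one translator* > *most poems* is available.

No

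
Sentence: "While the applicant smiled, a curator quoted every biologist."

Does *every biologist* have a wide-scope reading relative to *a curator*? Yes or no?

Yes

The adjunct island is irrelevant here — *every biologist* and *a curator* are both in the matrix clause.
Ordinary QR to a clause-peripheral position gives the wide-scope LF for the lower DP.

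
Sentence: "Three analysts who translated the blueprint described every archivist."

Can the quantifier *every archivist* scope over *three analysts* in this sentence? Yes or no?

Yes

The relative clause *who translated the blueprint* modifies *three analysts*, but *every archivist* is not inside that relative clause — it is an argument of the matrix verb.
No island intervenes, so both surface and inverse scope are derivable.
The sentence is scopally ambiguous between *three analysts* > *every archivist* and *every archivist* > *three analysts*.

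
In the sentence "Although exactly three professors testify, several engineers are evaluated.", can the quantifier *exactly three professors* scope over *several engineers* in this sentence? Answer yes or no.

No

Structurally, *exactly three professors* is inside the adjunct clause *although exactly three professors testify*.
Adjunct clauses are scope islands: a quantifier inside an adjunct cannot raise into the matrix clause.
The ordering *exactly three professors* > *several engineers* is therefore underivable.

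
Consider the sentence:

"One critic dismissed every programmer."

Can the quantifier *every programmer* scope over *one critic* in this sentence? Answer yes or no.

Both DPs are arguments of the same predicate; there is no clause or island boundary between them.
Ordinary QR to a clause-peripheral position gives the wide-scope LF for the lower DP.
So *every programmer* > *one critic* is among the available readings.

Yes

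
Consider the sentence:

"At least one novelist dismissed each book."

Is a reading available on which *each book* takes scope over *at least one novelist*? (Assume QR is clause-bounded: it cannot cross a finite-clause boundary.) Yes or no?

Yes

*each book* and *at least one novelist* are in the same minimal clause.
Clause-internal QR can adjoin the lower DP above the subject, yielding the inverse reading.
So *each book* > *at least one novelist* is among the available readings.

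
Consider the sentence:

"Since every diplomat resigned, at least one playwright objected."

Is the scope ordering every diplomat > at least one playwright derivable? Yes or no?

The DP *every diplomat* is contained in the adjunct clause *since every diplomat resigned*.
Since the clause is an adjunct (not a complement), the Adjunct Condition blocks QR across its edge.
So *every diplomat* cannot raise to a position above *at least one playwright*.

No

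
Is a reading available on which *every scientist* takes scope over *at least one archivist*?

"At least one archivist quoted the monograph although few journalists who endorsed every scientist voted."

No

*every scientist* sits inside the relative clause *who endorsed every scientist*, which is itself inside the adjunct *although few journalists who endorsed every scientist voted*.
Two island boundaries intervene — the relative clause and the adjunct. Either alone would block QR.
Hence only narrow scope for *every scientist* (under *at least one archivist*) survives.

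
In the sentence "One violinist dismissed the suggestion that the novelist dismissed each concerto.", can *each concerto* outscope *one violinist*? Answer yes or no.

No

*each concerto* occurs within the complex NP *the suggestion that the novelist dismissed each concerto*.
A that-clause complement to a noun is an island; QR cannot cross the NP boundary.
There is no licit LF on which *each concerto* c-commands *one violinist*.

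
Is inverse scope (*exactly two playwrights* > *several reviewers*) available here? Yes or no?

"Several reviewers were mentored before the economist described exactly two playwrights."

No

*exactly two playwrights* occurs within the adjunct clause *before the economist described exactly two playwrights*.
Scope out of an adjunct clause is unavailable: QR respects the adjunct-island constraint.
The inverse ordering *exactly two playwrights* > *several reviewers* is therefore underivable.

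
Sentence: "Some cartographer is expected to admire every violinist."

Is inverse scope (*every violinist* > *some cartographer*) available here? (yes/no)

Yes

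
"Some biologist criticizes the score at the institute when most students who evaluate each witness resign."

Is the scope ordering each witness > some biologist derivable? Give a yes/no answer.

No

*each witness* occurs within the relative clause *who evaluate each witness*, which is itself inside the adjunct *when most students who evaluate each witness resign*.
Even if one barrier were somehow void, the other would still block QR.
So the wide-scope reading for *each witness* is blocked.
(Only the surface reading survives: one fixed biologist with respect to all the relevant witnesses.)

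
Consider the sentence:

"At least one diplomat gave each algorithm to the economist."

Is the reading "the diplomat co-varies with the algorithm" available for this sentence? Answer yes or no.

That reading corresponds to *each algorithm* > *at least one diplomat*.
*at least one diplomat* and *each algorithm* are co-arguments of the matrix verb, with nothing but a clause-internal boundary between them.
Ordinary QR to a clause-peripheral position gives the wide-scope LF for the lower DP.
Both orderings are possible: *at least one diplomat* > *each algorithm* and *each algorithm* > *at least one diplomat*.

Yes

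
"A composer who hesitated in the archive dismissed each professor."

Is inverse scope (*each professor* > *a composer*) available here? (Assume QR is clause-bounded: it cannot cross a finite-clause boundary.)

The relative clause *who hesitated in the archive* modifies *a composer*, but *each professor* is not inside that relative clause — it is an argument of the matrix verb.
Ordinary QR to a clause-peripheral position gives the wide-scope LF for the lower DP.

Yes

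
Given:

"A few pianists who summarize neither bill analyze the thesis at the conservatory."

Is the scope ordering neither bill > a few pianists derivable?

No

*neither bill* occurs within the relative clause *who summarize neither bill*.
The relative clause forms an island for QR, so the quantifier is confined to the head noun's restrictor.
There is no licit LF on which *neither bill* c-commands *a few pianists*.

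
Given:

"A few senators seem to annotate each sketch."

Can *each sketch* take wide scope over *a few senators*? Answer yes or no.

Yes

*each sketch* is inside a raising infinitive, which is transparent to QR (no CP barrier), so it behaves as a matrix argument.
QR within a single clause is free, so the lower quantifier may take scope over the higher one.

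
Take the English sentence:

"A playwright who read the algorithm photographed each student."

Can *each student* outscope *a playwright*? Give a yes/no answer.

Yes

The RC *who read the algorithm* is an island, but *each student* is not inside it — it is the matrix object, a clausemate of *a playwright*.
Ordinary QR to a clause-peripheral position gives the wide-scope LF for the lower DP.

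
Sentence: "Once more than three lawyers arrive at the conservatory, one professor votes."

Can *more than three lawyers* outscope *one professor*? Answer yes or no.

The DP *more than three lawyers* is contained in the adjunct clause *once more than three lawyers arrive at the conservatory*.
Adjunct clauses are scope islands: a quantifier inside an adjunct cannot raise into the matrix clause.
The ordering *more than three lawyers* > *one professor* is therefore underivable.

No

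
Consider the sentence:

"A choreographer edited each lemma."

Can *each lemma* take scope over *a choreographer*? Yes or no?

Both DPs are arguments of the same predicate; there is no clause or island boundary between them.
Ordinary QR to a clause-peripheral position gives the wide-scope LF for the lower DP.

Yes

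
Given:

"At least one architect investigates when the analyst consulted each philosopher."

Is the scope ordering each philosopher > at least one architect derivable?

No

The target quantifier *each philosopher* is part of the embedded question *when the analyst consulted each philosopher*.
The wh-island constraint blocks QR out of an embedded interrogative.
There is no licit LF on which *each philosopher* c-commands *at least one architect*.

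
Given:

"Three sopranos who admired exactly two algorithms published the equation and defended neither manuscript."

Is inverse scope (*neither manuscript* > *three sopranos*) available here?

No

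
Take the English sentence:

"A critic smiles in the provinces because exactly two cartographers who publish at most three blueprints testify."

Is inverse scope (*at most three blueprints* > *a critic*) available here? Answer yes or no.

No

The target quantifier *at most three blueprints* is part of the relative clause *who publish at most three blueprints*, which is itself inside the adjunct *because exactly two cartographers who publish at most three blueprints testify*.
Both the relative clause and the enclosing adjunct are scope islands; QR cannot cross either.
Hence only narrow scope for *at most three blueprints* (under *a critic*) survives.
(Only the surface reading survives: one fixed critic with respect to all the relevant blueprints.)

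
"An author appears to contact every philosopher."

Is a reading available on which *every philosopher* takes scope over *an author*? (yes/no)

*every philosopher* is inside a raising infinitive, which is transparent to QR (no CP barrier), so it behaves as a matrix argument.
Ordinary QR to a clause-peripheral position gives the wide-scope LF for the lower DP.
So *every philosopher* > *an author* is among the available readings.

Yes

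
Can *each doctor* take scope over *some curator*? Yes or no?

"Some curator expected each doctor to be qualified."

Yes

The ECM infinitive is scope-transparent — *each doctor* is free to raise above *some curator*.
Since no island is crossed, the inverse ordering is licensed alongside surface scope.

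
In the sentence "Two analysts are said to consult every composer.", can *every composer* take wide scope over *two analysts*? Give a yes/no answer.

Raising constructions are monoclausal for scope purposes; *every composer* is not separated from *two analysts* by any island.
QR within a single clause is free, so the lower quantifier may take scope over the higher one.
So *every composer* > *two analysts* is among the available readings.

Yes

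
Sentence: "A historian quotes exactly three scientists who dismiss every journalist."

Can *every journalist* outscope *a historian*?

The DP *every journalist* is contained in the relative clause *who dismiss every journalist* modifying *exactly three scientists*.
Relative clauses block scope extraction: QR cannot target a position outside the modified NP.
*every journalist* > *a historian* would require crossing that boundary, which is illicit.

No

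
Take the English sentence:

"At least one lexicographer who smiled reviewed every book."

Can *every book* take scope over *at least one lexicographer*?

The relative clause *who smiled* modifies *at least one lexicographer*, but *every book* is not inside that relative clause — it is an argument of the matrix verb.
With no island boundary between them, the object can take inverse scope over the subject via ordinary QR within the clause.

Yes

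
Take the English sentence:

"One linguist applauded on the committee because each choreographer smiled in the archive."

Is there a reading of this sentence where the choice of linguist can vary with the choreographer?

The described interpretation is the *each choreographer* > *one linguist* scoping.
*each choreographer* sits inside the adjunct clause *because each choreographer smiled in the archive*.
Since the clause is an adjunct (not a complement), the Adjunct Condition blocks QR across its edge.
*each choreographer* is confined to the island and cannot take scope over *one linguist*.
(Only the surface reading survives: one fixed linguist with respect to all the relevant choreographers.)

No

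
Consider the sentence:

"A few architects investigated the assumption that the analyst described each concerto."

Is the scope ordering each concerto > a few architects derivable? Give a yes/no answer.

No

The DP *each concerto* is contained in the complex NP *the assumption that the analyst described each concerto*.
Since the clause is the complement of a nominal head, the CNPC blocks scope extraction.
Hence only narrow scope for *each concerto* (under *a few architects*) survives.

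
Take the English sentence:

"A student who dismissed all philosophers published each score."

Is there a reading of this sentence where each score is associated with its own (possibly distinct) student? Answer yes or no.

Yes

That reading corresponds to *each score* > *a student*.
*each score* is a matrix argument; only *a student* is modified by the relative clause *who dismissed all philosophers*, so the RC island is irrelevant to the target quantifier.
Ordinary QR to a clause-peripheral position gives the wide-scope LF for the lower DP.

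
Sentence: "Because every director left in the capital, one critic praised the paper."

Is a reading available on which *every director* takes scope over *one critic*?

No

The DP *every director* is contained in the adjunct clause *because every director left in the capital*.
Adjunct clauses are scope islands: a quantifier inside an adjunct cannot raise into the matrix clause.
The ordering *every director* > *one critic* is therefore underivable.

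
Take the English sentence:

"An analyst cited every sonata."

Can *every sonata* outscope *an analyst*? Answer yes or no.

*every sonata* and *an analyst* are in the same minimal clause.
Clause-internal QR can adjoin the lower DP above the subject, yielding the inverse reading.
The sentence is scopally ambiguous between *an analyst* > *every sonata* and *every sonata* > *an analyst*.

Yes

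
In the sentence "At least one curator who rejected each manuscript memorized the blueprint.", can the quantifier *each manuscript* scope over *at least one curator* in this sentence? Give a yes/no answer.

No

Structurally, *each manuscript* is inside the relative clause *who rejected each manuscript*.
Relative clauses are scope islands: a quantifier cannot QR out of a relative clause to take scope in the matrix clause.
There is no licit LF on which *each manuscript* c-commands *at least one curator*.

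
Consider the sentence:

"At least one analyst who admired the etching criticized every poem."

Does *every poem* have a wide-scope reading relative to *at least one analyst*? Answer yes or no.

*every poem* is a matrix argument; only *at least one analyst* is modified by the relative clause *who admired the etching*, so the RC island is irrelevant to the target quantifier.
Since no island is crossed, the inverse ordering is licensed alongside surface scope.
So *every poem* > *at least one analyst* is among the available readings.

Yes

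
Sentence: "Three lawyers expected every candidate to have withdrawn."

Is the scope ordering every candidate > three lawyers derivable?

Yes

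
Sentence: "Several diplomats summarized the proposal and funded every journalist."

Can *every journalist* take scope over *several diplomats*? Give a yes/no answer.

No

The DP *every journalist* is contained in one conjunct of the coordinate structure (*funded every journalist*).
Coordinate structures are islands for non-across-the-board movement, QR included.
There is no licit LF on which *every journalist* c-commands *several diplomats*.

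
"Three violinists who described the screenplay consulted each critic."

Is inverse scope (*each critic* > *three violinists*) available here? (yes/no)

Yes

*each critic* is a matrix argument; only *three violinists* is modified by the relative clause *who described the screenplay*, so the RC island is irrelevant to the target quantifier.
QR within a single clause is free, so the lower quantifier may take scope over the higher one.
So *each critic* > *three violinists* is among the available readings.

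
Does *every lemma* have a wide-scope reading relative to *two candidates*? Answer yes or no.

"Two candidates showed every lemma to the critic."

Yes

*every lemma* is the matrix object and *two candidates* the matrix subject; the two are clausemates.
Ordinary QR to a clause-peripheral position gives the wide-scope LF for the lower DP.
So *every lemma* > *two candidates* is among the available readings.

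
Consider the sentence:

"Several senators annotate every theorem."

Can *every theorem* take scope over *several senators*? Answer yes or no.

*every theorem* and *several senators* are in the same minimal clause.
With no island boundary between them, the object can take inverse scope over the subject via ordinary QR within the clause.

Yes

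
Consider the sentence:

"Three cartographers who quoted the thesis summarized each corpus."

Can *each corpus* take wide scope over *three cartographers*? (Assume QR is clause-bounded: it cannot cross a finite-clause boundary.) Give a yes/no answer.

Yes

Although the sentence contains a relative clause (*who quoted the thesis*), *each corpus* is outside it, in the matrix VP.
QR within a single clause is free, so the lower quantifier may take scope over the higher one.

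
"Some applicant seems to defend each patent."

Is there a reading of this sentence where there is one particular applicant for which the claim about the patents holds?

Yes

The paraphrase describes the scope ordering *some applicant* > *each patent*.
Nothing needs to raise for *some applicant* > *each patent*, so no island constraint is at stake.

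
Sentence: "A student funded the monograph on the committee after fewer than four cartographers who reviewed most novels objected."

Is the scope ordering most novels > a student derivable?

The target quantifier *most novels* is part of the relative clause *who reviewed most novels*, which is itself inside the adjunct *after fewer than four cartographers who reviewed most novels objected*.
Two island boundaries intervene — the relative clause and the adjunct. Either alone would block QR.
*most novels* is confined to the island and cannot take scope over *a student*.

No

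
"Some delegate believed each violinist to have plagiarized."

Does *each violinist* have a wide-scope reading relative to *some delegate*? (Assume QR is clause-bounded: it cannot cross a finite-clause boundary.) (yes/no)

Yes

*each violinist* is an ECM subject; ECM complements are not islands, and the embedded quantifier may take matrix scope.
Clause-internal QR can adjoin the lower DP above the subject, yielding the inverse reading.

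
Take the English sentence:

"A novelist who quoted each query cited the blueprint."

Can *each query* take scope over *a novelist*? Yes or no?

No

*each query* sits inside the relative clause *who quoted each query*.
The relative clause forms an island for QR, so the quantifier is confined to the head noun's restrictor.
So the wide-scope reading for *each query* is blocked.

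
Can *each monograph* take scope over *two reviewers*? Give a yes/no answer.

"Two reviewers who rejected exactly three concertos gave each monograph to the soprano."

The relative clause *who rejected exactly three concertos* modifies *two reviewers*, but *each monograph* is not inside that relative clause — it is an argument of the matrix verb.
Ordinary QR to a clause-peripheral position gives the wide-scope LF for the lower DP.

Yes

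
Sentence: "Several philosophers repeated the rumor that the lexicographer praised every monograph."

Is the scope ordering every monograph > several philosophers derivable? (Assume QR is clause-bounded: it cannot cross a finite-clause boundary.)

*every monograph* sits inside the complex NP *the rumor that the lexicographer praised every monograph*.
The complex NP is opaque for QR — the quantifier is frozen inside the noun's complement.
So the wide-scope reading for *every monograph* is blocked.

No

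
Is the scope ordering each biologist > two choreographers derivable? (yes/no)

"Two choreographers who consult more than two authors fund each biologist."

Yes

The RC *who consult more than two authors* is an island, but *each biologist* is not inside it — it is the matrix object, a clausemate of *two choreographers*.
QR within a single clause is free, so the lower quantifier may take scope over the higher one.
So *each biologist* > *two choreographers* is among the available readings.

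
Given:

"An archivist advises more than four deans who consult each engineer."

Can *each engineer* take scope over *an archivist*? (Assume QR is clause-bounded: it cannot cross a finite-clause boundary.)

The target quantifier *each engineer* is part of the relative clause *who consult each engineer* modifying *more than four deans*.
A relative clause is a scope island — quantifier raising cannot cross its boundary.
*each engineer* > *an archivist* would require crossing that boundary, which is illicit.

No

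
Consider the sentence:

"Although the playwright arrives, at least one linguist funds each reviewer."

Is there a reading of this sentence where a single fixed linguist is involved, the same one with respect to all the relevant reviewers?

Yes

The described interpretation is the *at least one linguist* > *each reviewer* scoping.
Nothing needs to raise for *at least one linguist* > *each reviewer*, so no island constraint is at stake.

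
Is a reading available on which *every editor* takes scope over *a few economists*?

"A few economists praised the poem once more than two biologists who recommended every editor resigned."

No

Structurally, *every editor* is inside the relative clause *who recommended every editor*, which is itself inside the adjunct *once more than two biologists who recommended every editor resigned*.
Both the relative clause and the enclosing adjunct are scope islands; QR cannot cross either.
The inverse ordering *every editor* > *a few economists* is therefore underivable.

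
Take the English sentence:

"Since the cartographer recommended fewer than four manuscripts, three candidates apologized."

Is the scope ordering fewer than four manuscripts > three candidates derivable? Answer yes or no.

No

*fewer than four manuscripts* sits inside the adjunct clause *since the cartographer recommended fewer than four manuscripts*.
Adverbial clauses are not L-marked, so they are barriers for QR — the quantifier cannot escape the adjunct.
So the wide-scope reading for *fewer than four manuscripts* is blocked.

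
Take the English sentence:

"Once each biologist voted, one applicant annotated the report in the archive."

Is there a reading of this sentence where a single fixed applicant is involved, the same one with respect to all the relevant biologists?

The described interpretation is the *one applicant* > *each biologist* scoping.
*one applicant* is a matrix-clause argument and can take scope within the matrix clause over the constituent containing *each biologist*, so *one applicant* > *each biologist* needs no island-crossing movement and is available.

Yes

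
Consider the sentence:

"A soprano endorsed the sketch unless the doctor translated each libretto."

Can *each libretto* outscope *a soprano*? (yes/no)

No

The DP *each libretto* is contained in the adjunct clause *unless the doctor translated each libretto*.
Since the clause is an adjunct (not a complement), the Adjunct Condition blocks QR across its edge.
Hence only narrow scope for *each libretto* (under *a soprano*) survives.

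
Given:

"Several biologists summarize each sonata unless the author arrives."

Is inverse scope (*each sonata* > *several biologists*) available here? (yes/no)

The adjunct island is irrelevant here — *each sonata* and *several biologists* are both in the matrix clause.
QR within a single clause is free, so the lower quantifier may take scope over the higher one.

Yes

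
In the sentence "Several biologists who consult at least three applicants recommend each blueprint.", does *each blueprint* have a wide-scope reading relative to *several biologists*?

The relative clause *who consult at least three applicants* modifies *several biologists*, but *each blueprint* is not inside that relative clause — it is an argument of the matrix verb.
With no island boundary between them, the object can take inverse scope over the subject via ordinary QR within the clause.
Both orderings are possible: *several biologists* > *each blueprint* and *each blueprint* > *several biologists*.

Yes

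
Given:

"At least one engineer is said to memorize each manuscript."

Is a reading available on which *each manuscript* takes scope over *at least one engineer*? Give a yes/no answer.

Yes

Raising constructions are monoclausal for scope purposes; *each manuscript* is not separated from *at least one engineer* by any island.
No island intervenes, so both surface and inverse scope are derivable.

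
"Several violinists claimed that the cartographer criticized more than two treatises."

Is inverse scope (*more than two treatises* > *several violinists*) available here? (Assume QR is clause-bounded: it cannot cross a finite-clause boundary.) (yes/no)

No

Structurally, *more than two treatises* is inside the finite complement clause *that the cartographer criticized more than two treatises*.
Under clause-bounded QR, a quantifier in an embedded finite clause cannot raise into the matrix clause.
So *more than two treatises* cannot raise high enough to outscope *several violinists*; only the surface ordering *several violinists* > *more than two treatises* is available.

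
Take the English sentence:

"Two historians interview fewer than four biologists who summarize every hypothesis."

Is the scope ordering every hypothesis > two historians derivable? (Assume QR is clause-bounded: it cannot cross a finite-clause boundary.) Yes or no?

The target quantifier *every hypothesis* is part of the relative clause *who summarize every hypothesis* modifying *fewer than four biologists*.
Relative clauses block scope extraction: QR cannot target a position outside the modified NP.
The inverse ordering *every hypothesis* > *two historians* is therefore underivable.

No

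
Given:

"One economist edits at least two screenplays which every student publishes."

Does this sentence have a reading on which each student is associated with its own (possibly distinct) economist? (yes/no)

This is the *every student* > *one economist* reading.
*every student* sits inside the relative clause *which every student publishes* modifying *at least two screenplays*.
QR out of a relative clause is ruled out by the relative-clause island constraint.
The inverse ordering *every student* > *one economist* is therefore underivable.

No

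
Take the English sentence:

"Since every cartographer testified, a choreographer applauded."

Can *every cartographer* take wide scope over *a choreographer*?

No

The DP *every cartographer* is contained in the adjunct clause *since every cartographer testified*.
Adjuncts are opaque for quantifier raising; a quantifier in an adjunct stays inside it.
So the wide-scope reading for *every cartographer* is blocked.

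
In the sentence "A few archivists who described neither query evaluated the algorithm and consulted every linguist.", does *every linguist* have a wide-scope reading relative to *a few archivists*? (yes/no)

*every linguist* is embedded in one conjunct of the coordinate structure (*consulted every linguist*).
Asymmetric QR out of one conjunct violates the Coordinate Structure Constraint.
Hence only narrow scope for *every linguist* (under *a few archivists*) survives.

No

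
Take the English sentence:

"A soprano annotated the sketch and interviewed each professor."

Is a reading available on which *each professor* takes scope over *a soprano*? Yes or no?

No

The DP *each professor* is contained in one conjunct of the coordinate structure (*interviewed each professor*).
A quantifier cannot raise out of one conjunct of a coordination across the whole coordinate structure — the CSC applies to QR.
So the wide-scope reading for *each professor* is blocked.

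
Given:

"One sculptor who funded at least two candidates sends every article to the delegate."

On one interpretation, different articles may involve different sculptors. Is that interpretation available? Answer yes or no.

Yes

The paraphrase describes the scope ordering *every article* > *one sculptor*.
*every article* sits in the matrix clause, not in the relative clause on *one sculptor*.
No island intervenes, so both surface and inverse scope are derivable.
So *every article* > *one sculptor* is among the available readings.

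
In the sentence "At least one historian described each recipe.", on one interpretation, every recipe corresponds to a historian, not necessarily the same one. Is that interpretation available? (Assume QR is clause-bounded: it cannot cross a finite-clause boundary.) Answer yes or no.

Yes

The paraphrase describes the scope ordering *each recipe* > *at least one historian*.
*each recipe* and *at least one historian* are in the same minimal clause.
Ordinary QR to a clause-peripheral position gives the wide-scope LF for the lower DP.
Both orderings are possible: *at least one historian* > *each recipe* and *each recipe* > *at least one historian*.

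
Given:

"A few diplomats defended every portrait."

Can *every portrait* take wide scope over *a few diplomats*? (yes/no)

Yes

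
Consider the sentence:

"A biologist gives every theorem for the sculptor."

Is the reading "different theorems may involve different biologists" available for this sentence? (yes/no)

The described interpretation is the *every theorem* > *a biologist* scoping.
Both DPs are arguments of the same predicate; there is no clause or island boundary between them.
Nothing blocks QR of the lower DP to a position above the higher one, so inverse scope is available.
Both orderings are possible: *a biologist* > *every theorem* and *every theorem* > *a biologist*.

Yes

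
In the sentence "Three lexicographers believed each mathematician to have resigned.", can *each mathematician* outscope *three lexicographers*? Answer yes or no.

This is an ECM construction: *each mathematician* is the infinitival subject, Case-marked by the matrix verb, and the infinitive is transparent for QR.
Nothing blocks QR of the lower DP to a position above the higher one, so inverse scope is available.

Yes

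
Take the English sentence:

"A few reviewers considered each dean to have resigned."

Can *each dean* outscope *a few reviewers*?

Yes

This is an ECM construction: *each dean* is the infinitival subject, Case-marked by the matrix verb, and the infinitive is transparent for QR.
Ordinary QR to a clause-peripheral position gives the wide-scope LF for the lower DP.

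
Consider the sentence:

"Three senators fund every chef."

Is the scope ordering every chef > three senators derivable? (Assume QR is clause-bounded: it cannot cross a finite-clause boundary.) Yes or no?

Yes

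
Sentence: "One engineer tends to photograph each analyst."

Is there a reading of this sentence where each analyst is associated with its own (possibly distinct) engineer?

That reading corresponds to *each analyst* > *one engineer*.
Infinitival complements of raising predicates do not block QR; *each analyst* and *one engineer* are effectively clausemates.
Nothing blocks QR of the lower DP to a position above the higher one, so inverse scope is available.

Yes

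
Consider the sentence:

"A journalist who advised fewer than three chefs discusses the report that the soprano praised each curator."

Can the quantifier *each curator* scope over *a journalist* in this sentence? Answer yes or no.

Structurally, *each curator* is inside the complex NP *the report that the soprano praised each curator*.
A that-clause complement to a noun is an island; QR cannot cross the NP boundary.
*each curator* is confined to the island and cannot take scope over *a journalist*.

No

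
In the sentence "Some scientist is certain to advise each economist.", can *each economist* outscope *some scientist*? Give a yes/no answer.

The matrix predicate is a raising verb, whose infinitival complement is not a scope island — *each economist* can QR into the matrix clause.
No island intervenes, so both surface and inverse scope are derivable.

Yes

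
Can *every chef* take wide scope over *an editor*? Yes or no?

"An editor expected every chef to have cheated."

This is an ECM construction: *every chef* is the infinitival subject, Case-marked by the matrix verb, and the infinitive is transparent for QR.
With no island boundary between them, the object can take inverse scope over the subject via ordinary QR within the clause.

Yes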